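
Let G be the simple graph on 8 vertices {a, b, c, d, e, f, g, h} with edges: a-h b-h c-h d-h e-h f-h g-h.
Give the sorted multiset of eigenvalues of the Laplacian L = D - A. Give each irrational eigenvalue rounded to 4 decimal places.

Each diagonal entry of L is the vertex degree and each off-diagonal entry is -1 where an edge is present, 0 otherwise; in the order [a, b, c, d, e, f, g, h] the diagonal is [1, 1, 1, 1, 1, 1, 1, 7]. The multiplicity of 0 as a Laplacian eigenvalue equals the number of connected components. The single zero eigenvalue shows the graph is connected.

[0, 1, 1, 1, 1, 1, 1, 8]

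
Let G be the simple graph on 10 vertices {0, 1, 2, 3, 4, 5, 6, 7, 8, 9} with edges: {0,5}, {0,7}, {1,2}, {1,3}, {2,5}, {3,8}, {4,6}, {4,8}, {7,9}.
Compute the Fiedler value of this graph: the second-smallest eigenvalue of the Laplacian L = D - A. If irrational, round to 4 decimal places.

Each diagonal entry of L is the vertex degree and each off-diagonal entry is -1 where an edge is present, 0 otherwise; in the order [0, 1, 2, 3, 4, 5, 6, 7, 8, 9] the diagonal is [2, 2, 2, 2, 2, 2, 1, 2, 2, 1]. Computing the eigenvalues of L and sorting gives [0, 0.0979, 0.3820, 0.8244, 1.3820, 2, 2.6180, 3.1756, 3.6180, 3.9021]. The Fiedler value lambda_2 = 0.0979 is strictly positive, so the graph is connected. There is one zero in the spectrum, matching the 1 component. The largest eigenvalue, 3.9021, is at most the vertex count 10.

0.0979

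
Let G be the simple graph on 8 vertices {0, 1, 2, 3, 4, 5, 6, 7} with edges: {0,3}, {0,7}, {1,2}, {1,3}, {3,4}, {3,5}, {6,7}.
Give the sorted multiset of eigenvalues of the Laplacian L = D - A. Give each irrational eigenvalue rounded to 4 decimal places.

Reading degrees in the order [0, 1, 2, 3, 4, 5, 6, 7] gives [2, 2, 1, 4, 1, 1, 1, 2]; set D = diag(2, 2, 1, 4, 1, 1, 1, 2) and form L = D - A. The multiplicity of 0 as a Laplacian eigenvalue equals the number of connected components. There is one zero in the spectrum, matching the 1 component. The largest eigenvalue, 5.1732, is at most the vertex count 8.

[0, 0.2538, 0.5472, 1, 1.4689, 2.4066, 3.1504, 5.1732]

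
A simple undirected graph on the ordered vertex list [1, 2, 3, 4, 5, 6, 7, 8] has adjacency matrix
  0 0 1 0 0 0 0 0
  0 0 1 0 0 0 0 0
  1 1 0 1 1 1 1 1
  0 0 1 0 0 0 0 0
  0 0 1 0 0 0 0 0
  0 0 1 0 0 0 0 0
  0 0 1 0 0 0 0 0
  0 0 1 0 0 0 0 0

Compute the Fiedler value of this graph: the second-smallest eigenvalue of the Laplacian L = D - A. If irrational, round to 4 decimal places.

Each diagonal entry of L is the vertex degree and each off-diagonal entry is -1 where an edge is present, 0 otherwise; in the order [1, 2, 3, 4, 5, 6, 7, 8] the diagonal is [1, 1, 7, 1, 1, 1, 1, 1]. The sorted Laplacian eigenvalues are [0, 1, 1, 1, 1, 1, 1, 8]; the algebraic connectivity is the second entry, 1. The eigenvalues sum to 14, which equals trace(L) = 2|E|.

1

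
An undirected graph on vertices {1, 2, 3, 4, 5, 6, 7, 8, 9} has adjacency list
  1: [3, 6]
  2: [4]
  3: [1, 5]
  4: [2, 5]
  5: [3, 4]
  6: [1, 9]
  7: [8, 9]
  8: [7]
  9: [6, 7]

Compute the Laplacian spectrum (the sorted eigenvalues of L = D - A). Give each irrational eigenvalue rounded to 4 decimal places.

Reading degrees in the order [1, 2, 3, 4, 5, 6, 7, 8, 9] gives [2, 1, 2, 2, 2, 2, 2, 1, 2]; set D = diag(2, 1, 2, 2, 2, 2, 2, 1, 2) and form L = D - A. L is symmetric positive semidefinite, so every eigenvalue is real and nonnegative. The single zero eigenvalue shows the graph is connected.

[0, 0.1206, 0.4679, 1, 1.6527, 2.3473, 3, 3.5321, 3.8794]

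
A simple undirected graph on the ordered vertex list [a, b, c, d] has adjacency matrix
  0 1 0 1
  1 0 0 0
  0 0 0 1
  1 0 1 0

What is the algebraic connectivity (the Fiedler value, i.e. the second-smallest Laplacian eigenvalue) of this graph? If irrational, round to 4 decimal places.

0.5858

Each diagonal entry of L is the vertex degree and each off-diagonal entry is -1 where an edge is present, 0 otherwise; in the order [a, b, c, d] the diagonal is [2, 1, 1, 2]. Computing the eigenvalues of L and sorting gives [0, 0.5858, 2, 3.4142]. The Fiedler value lambda_2 = 0.5858 is strictly positive, so the graph is connected.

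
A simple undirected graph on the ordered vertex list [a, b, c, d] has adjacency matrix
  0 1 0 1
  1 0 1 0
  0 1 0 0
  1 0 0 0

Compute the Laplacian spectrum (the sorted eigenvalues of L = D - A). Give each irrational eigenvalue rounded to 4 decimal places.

Reading degrees in the order [a, b, c, d] gives [2, 2, 1, 1]; set D = diag(2, 2, 1, 1) and form L = D - A. Since every row of L sums to 0, the all-ones vector is in the kernel and 0 is an eigenvalue.

[0, 0.5858, 2, 3.4142]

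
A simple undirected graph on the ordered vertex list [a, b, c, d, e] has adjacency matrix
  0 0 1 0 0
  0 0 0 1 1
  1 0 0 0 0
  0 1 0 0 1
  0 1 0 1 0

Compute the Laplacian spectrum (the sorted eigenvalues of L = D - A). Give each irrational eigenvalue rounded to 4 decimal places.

Reading degrees in the order [a, b, c, d, e] gives [1, 2, 1, 2, 2]; set D = diag(1, 2, 1, 2, 2) and form L = D - A. Diagonalising L (or applying a numerical eigensolver to the 5x5 matrix) gives the spectrum above. The 2 zero eigenvalues correspond to the 2 connected components. The eigenvalues sum to 8, which equals trace(L) = 2|E|.

[0, 0, 2, 3, 3]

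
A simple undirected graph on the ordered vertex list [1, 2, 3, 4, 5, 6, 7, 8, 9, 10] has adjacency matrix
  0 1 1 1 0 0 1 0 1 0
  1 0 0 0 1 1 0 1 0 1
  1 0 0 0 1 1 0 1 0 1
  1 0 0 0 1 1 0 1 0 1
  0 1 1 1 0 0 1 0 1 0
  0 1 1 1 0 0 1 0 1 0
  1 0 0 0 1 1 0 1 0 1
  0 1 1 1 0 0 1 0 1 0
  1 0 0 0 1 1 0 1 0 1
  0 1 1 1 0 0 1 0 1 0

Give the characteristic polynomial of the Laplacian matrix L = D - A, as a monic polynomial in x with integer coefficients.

x^10 - 50x^9 + 1100x^8 - 14000x^7 + 113750x^6 - 612500x^5 + 2187500x^4 - 5000000x^3 + 6640625x^2 - 3906250x

With the vertex order [1, 2, 3, 4, 5, 6, 7, 8, 9, 10], the degrees are [5, 5, 5, 5, 5, 5, 5, 5, 5, 5], giving D = diag(5, 5, 5, 5, 5, 5, 5, 5, 5, 5) and L = D - A. Computing det(xI - L) by cofactor expansion (or equivalently via sum-over-permutations) gives x^10 - 50x^9 + 1100x^8 - 14000x^7 + 113750x^6 - 612500x^5 + 2187500x^4 - 5000000x^3 + 6640625x^2 - 3906250x. The constant term is 0 because L is singular (the all-ones vector lies in its kernel). The largest eigenvalue, 10, is at most the vertex count 10.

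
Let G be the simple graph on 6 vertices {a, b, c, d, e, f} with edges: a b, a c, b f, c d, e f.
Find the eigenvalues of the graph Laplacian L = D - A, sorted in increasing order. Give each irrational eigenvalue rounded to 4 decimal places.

With the vertex order [a, b, c, d, e, f], the degrees are [2, 2, 2, 1, 1, 2], giving D = diag(2, 2, 2, 1, 1, 2) and L = D - A. L is symmetric positive semidefinite, so every eigenvalue is real and nonnegative. The single zero eigenvalue shows the graph is connected. The eigenvalues sum to 10, which equals trace(L) = 2|E|.

[0, 0.2679, 1, 2, 3, 3.7321]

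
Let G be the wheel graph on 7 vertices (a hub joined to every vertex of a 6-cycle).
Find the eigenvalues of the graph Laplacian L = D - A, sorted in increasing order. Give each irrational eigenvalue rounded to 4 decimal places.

[0, 2, 2, 4, 4, 5, 7]

The graph has 7 vertices and degree multiset [6, 3, 3, 3, 3, 3, 3]; D is the diagonal matrix of degrees and L = D - A. The multiplicity of 0 as a Laplacian eigenvalue equals the number of connected components.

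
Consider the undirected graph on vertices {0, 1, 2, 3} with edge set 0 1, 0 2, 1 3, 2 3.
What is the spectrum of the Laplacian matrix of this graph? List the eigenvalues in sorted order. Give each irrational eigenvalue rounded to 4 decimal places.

[0, 2, 2, 4]

Each diagonal entry of L is the vertex degree and each off-diagonal entry is -1 where an edge is present, 0 otherwise; in the order [0, 1, 2, 3] the diagonal is [2, 2, 2, 2]. L is symmetric positive semidefinite, so every eigenvalue is real and nonnegative. The largest eigenvalue, 4, is at most the vertex count 4. The eigenvalues sum to 8, which equals trace(L) = 2|E|.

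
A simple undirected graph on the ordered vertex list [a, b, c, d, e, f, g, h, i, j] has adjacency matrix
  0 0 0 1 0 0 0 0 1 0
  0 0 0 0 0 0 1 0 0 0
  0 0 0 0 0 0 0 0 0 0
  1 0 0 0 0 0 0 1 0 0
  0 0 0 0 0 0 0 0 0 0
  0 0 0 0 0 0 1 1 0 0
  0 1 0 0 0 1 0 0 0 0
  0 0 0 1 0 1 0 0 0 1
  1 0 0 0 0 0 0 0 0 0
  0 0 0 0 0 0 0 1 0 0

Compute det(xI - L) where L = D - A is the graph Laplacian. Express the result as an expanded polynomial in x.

Reading degrees in the order [a, b, c, d, e, f, g, h, i, j] gives [2, 1, 0, 2, 0, 2, 2, 3, 1, 1]; set D = diag(2, 1, 0, 2, 0, 2, 2, 3, 1, 1) and form L = D - A. L has integer entries, so p(x) = det(xI - L) has integer coefficients. Expanding the determinant yields x^10 - 14x^9 + 77x^8 - 212x^7 + 308x^6 - 228x^5 + 75x^4 - 8x^3. The coefficient of x^9 equals -trace(L) = -14, matching the sum of degrees. The largest eigenvalue, 4.3623, is at most the vertex count 10. The eigenvalues sum to 14, which equals trace(L) = 2|E|.

x^10 - 14x^9 + 77x^8 - 212x^7 + 308x^6 - 228x^5 + 75x^4 - 8x^3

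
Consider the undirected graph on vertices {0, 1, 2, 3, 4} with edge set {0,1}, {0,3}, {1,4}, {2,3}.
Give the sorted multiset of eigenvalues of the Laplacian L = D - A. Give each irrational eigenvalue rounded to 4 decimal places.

With the vertex order [0, 1, 2, 3, 4], the degrees are [2, 2, 1, 2, 1], giving D = diag(2, 2, 1, 2, 1) and L = D - A. Diagonalising L (or applying a numerical eigensolver to the 5x5 matrix) gives the spectrum above. The largest eigenvalue, 3.6180, is at most the vertex count 5.

[0, 0.3820, 1.3820, 2.6180, 3.6180]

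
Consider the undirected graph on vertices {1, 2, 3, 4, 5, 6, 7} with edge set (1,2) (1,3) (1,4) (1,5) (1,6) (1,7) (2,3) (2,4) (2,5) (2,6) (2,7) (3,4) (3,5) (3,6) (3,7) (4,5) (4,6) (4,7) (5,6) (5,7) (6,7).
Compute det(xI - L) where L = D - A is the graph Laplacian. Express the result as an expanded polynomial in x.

Reading degrees in the order [1, 2, 3, 4, 5, 6, 7] gives [6, 6, 6, 6, 6, 6, 6]; set D = diag(6, 6, 6, 6, 6, 6, 6) and form L = D - A. L has integer entries, so p(x) = det(xI - L) has integer coefficients. Expanding the determinant yields x^7 - 42x^6 + 735x^5 - 6860x^4 + 36015x^3 - 100842x^2 + 117649x. Since p(0) = det(-L) = 0, x divides p(x). By the matrix-tree theorem the graph has (1/7) * product of the nonzero eigenvalues = 16807 spanning trees. The largest eigenvalue, 7, is at most the vertex count 7.

x^7 - 42x^6 + 735x^5 - 6860x^4 + 36015x^3 - 100842x^2 + 117649x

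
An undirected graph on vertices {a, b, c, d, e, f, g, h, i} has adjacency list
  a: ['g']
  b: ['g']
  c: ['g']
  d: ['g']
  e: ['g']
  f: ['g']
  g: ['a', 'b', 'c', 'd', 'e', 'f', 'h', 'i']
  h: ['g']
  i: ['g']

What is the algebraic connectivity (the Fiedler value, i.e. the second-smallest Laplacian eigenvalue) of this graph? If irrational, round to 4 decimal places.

1

Reading degrees in the order [a, b, c, d, e, f, g, h, i] gives [1, 1, 1, 1, 1, 1, 8, 1, 1]; set D = diag(1, 1, 1, 1, 1, 1, 8, 1, 1) and form L = D - A. The sorted Laplacian eigenvalues are [0, 1, 1, 1, 1, 1, 1, 1, 9]; the algebraic connectivity is the second entry, 1. The eigenvalues sum to 16, which equals trace(L) = 2|E|.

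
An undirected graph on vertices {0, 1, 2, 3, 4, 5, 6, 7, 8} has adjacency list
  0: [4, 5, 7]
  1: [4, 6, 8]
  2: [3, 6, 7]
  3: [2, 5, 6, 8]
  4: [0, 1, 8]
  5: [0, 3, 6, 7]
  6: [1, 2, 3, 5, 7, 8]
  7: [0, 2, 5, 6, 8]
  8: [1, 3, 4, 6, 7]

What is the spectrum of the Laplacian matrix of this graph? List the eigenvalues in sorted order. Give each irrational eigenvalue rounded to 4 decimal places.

[0, 1.7342, 2.2758, 3.5392, 4.1039, 4.9102, 5.2147, 7.0417, 7.1803]

Each diagonal entry of L is the vertex degree and each off-diagonal entry is -1 where an edge is present, 0 otherwise; in the order [0, 1, 2, 3, 4, 5, 6, 7, 8] the diagonal is [3, 3, 3, 4, 3, 4, 6, 5, 5]. Since every row of L sums to 0, the all-ones vector is in the kernel and 0 is an eigenvalue. The single zero eigenvalue shows the graph is connected. The eigenvalues sum to 36, which equals trace(L) = 2|E|. By the matrix-tree theorem the graph has (1/9) * product of the nonzero eigenvalues = 8246 spanning trees.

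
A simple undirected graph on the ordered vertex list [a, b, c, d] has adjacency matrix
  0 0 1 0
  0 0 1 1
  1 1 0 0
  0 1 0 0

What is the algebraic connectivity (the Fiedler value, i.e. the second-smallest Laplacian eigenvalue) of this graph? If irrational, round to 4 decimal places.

Reading degrees in the order [a, b, c, d] gives [1, 2, 2, 1]; set D = diag(1, 2, 2, 1) and form L = D - A. The sorted Laplacian eigenvalues are [0, 0.5858, 2, 3.4142]; the algebraic connectivity is the second entry, 0.5858. The eigenvalues sum to 6, which equals trace(L) = 2|E|. The largest eigenvalue, 3.4142, is at most the vertex count 4.

0.5858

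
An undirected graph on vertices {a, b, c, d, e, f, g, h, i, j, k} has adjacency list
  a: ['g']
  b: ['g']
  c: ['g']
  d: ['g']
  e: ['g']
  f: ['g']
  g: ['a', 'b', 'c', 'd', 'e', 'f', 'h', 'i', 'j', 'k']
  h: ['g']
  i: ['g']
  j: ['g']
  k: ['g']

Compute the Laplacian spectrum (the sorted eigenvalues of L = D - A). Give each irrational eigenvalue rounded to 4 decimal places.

[0, 1, 1, 1, 1, 1, 1, 1, 1, 1, 11]

Reading degrees in the order [a, b, c, d, e, f, g, h, i, j, k] gives [1, 1, 1, 1, 1, 1, 10, 1, 1, 1, 1]; set D = diag(1, 1, 1, 1, 1, 1, 10, 1, 1, 1, 1) and form L = D - A. L is symmetric positive semidefinite, so every eigenvalue is real and nonnegative.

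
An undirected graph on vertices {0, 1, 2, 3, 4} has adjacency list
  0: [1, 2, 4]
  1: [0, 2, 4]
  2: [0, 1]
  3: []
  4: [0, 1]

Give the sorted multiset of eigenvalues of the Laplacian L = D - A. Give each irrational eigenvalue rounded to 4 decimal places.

[0, 0, 2, 4, 4]

With the vertex order [0, 1, 2, 3, 4], the degrees are [3, 3, 2, 0, 2], giving D = diag(3, 3, 2, 0, 2) and L = D - A. The multiplicity of 0 as a Laplacian eigenvalue equals the number of connected components. The 2 zero eigenvalues correspond to the 2 connected components. There are 2 zeros in the spectrum, matching the 2 components. The largest eigenvalue, 4, is at most the vertex count 5.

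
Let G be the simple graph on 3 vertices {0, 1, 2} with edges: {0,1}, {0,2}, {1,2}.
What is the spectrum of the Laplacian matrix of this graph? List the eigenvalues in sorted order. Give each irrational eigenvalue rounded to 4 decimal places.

[0, 3, 3]

With the vertex order [0, 1, 2], the degrees are [2, 2, 2], giving D = diag(2, 2, 2) and L = D - A. L is symmetric positive semidefinite, so every eigenvalue is real and nonnegative. The single zero eigenvalue shows the graph is connected. By the matrix-tree theorem the graph has (1/3) * product of the nonzero eigenvalues = 3 spanning trees.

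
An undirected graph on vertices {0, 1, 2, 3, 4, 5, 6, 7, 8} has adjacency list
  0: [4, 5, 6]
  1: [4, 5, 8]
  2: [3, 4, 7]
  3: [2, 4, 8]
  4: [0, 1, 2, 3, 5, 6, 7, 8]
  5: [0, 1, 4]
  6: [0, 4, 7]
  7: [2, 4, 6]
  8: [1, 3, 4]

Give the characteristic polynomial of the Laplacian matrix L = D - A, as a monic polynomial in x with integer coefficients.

Each diagonal entry of L is the vertex degree and each off-diagonal entry is -1 where an edge is present, 0 otherwise; in the order [0, 1, 2, 3, 4, 5, 6, 7, 8] the diagonal is [3, 3, 3, 3, 8, 3, 3, 3, 3]. Computing det(xI - L) by cofactor expansion (or equivalently via sum-over-permutations) gives x^9 - 32x^8 + 428x^7 - 3136x^6 + 13786x^5 - 37232x^4 + 60276x^3 - 53424x^2 + 19845x. The coefficient of x^8 equals -trace(L) = -32, matching the sum of degrees.

x^9 - 32x^8 + 428x^7 - 3136x^6 + 13786x^5 - 37232x^4 + 60276x^3 - 53424x^2 + 19845x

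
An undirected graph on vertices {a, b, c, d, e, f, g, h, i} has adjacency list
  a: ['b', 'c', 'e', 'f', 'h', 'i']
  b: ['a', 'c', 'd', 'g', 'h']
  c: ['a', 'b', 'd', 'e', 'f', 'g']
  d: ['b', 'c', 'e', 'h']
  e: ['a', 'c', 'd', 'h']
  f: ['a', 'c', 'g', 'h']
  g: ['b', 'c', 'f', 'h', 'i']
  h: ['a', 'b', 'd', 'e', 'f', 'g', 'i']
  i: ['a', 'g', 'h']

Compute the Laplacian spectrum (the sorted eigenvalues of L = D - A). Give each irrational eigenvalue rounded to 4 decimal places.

[0, 2.5715, 3.4647, 4.2199, 5.2432, 5.6668, 6.5158, 7.7248, 8.5931]

With the vertex order [a, b, c, d, e, f, g, h, i], the degrees are [6, 5, 6, 4, 4, 4, 5, 7, 3], giving D = diag(6, 5, 6, 4, 4, 4, 5, 7, 3) and L = D - A. Diagonalising L (or applying a numerical eigensolver to the 9x9 matrix) gives the spectrum above. The eigenvalues sum to 44, which equals trace(L) = 2|E|. There is one zero in the spectrum, matching the 1 component.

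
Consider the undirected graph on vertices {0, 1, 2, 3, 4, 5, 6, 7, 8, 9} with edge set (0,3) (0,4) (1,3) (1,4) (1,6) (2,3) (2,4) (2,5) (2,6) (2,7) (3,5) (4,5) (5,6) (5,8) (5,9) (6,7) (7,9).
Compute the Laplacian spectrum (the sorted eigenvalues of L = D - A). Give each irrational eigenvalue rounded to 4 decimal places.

With the vertex order [0, 1, 2, 3, 4, 5, 6, 7, 8, 9], the degrees are [2, 3, 5, 4, 4, 6, 4, 3, 1, 2], giving D = diag(2, 3, 5, 4, 4, 6, 4, 3, 1, 2) and L = D - A. Since every row of L sums to 0, the all-ones vector is in the kernel and 0 is an eigenvalue. The single zero eigenvalue shows the graph is connected.

[0, 0.9044, 1.2026, 2.1029, 3.0116, 3.9212, 4, 4.6666, 6.6467, 7.5440]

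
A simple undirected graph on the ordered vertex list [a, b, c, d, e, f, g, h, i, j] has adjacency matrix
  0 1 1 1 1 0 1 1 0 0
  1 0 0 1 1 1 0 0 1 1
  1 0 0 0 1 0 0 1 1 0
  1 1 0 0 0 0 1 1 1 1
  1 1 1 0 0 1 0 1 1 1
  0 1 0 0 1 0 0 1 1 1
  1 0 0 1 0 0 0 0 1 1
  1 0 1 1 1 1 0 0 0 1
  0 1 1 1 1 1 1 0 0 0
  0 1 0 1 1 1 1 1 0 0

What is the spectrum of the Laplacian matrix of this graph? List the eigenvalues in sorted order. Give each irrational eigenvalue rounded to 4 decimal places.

Each diagonal entry of L is the vertex degree and each off-diagonal entry is -1 where an edge is present, 0 otherwise; in the order [a, b, c, d, e, f, g, h, i, j] the diagonal is [6, 6, 4, 6, 7, 5, 4, 6, 6, 6]. Since every row of L sums to 0, the all-ones vector is in the kernel and 0 is an eigenvalue. The single zero eigenvalue shows the graph is connected. The eigenvalues sum to 56, which equals trace(L) = 2|E|.

[0, 3.3604, 3.8145, 5.2053, 5.6043, 6.4458, 6.6748, 7.5721, 8.3641, 8.9587]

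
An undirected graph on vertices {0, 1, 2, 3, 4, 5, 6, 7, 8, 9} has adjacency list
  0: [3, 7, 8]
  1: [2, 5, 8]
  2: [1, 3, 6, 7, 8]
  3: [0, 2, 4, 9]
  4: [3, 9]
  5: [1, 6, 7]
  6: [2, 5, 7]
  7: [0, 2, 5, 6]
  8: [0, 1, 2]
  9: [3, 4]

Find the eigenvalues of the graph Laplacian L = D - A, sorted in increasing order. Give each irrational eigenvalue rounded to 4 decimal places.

With the vertex order [0, 1, 2, 3, 4, 5, 6, 7, 8, 9], the degrees are [3, 3, 5, 4, 2, 3, 3, 4, 3, 2], giving D = diag(3, 3, 5, 4, 2, 3, 3, 4, 3, 2) and L = D - A. Diagonalising L (or applying a numerical eigensolver to the 10x10 matrix) gives the spectrum above. The single zero eigenvalue shows the graph is connected. By the matrix-tree theorem the graph has (1/10) * product of the nonzero eigenvalues = 1641 spanning trees.

[0, 0.5236, 1.8415, 2.3930, 3, 3.5161, 4.1591, 4.7701, 5, 6.7966]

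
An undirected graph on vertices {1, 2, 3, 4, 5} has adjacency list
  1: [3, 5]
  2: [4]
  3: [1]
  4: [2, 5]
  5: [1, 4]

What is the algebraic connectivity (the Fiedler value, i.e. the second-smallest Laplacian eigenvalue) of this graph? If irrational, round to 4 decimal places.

Each diagonal entry of L is the vertex degree and each off-diagonal entry is -1 where an edge is present, 0 otherwise; in the order [1, 2, 3, 4, 5] the diagonal is [2, 1, 1, 2, 2]. Computing the eigenvalues of L and sorting gives [0, 0.3820, 1.3820, 2.6180, 3.6180]. The Fiedler value lambda_2 = 0.3820 is strictly positive, so the graph is connected. By the matrix-tree theorem the graph has (1/5) * product of the nonzero eigenvalues = 1 spanning tree.

0.3820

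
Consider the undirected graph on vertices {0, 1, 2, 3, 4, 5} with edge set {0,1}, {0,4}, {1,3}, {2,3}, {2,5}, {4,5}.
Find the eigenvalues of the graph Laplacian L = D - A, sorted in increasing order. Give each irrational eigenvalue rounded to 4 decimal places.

[0, 1, 1, 3, 3, 4]

Each diagonal entry of L is the vertex degree and each off-diagonal entry is -1 where an edge is present, 0 otherwise; in the order [0, 1, 2, 3, 4, 5] the diagonal is [2, 2, 2, 2, 2, 2]. L is symmetric positive semidefinite, so every eigenvalue is real and nonnegative. The single zero eigenvalue shows the graph is connected. The eigenvalues sum to 12, which equals trace(L) = 2|E|. There is one zero in the spectrum, matching the 1 component.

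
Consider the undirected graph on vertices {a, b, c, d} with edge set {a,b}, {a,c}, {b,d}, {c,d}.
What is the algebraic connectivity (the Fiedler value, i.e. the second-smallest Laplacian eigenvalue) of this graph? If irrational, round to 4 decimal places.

2

Reading degrees in the order [a, b, c, d] gives [2, 2, 2, 2]; set D = diag(2, 2, 2, 2) and form L = D - A. The smallest Laplacian eigenvalue is always 0. The next one, lambda_2 = 2, measures how hard the graph is to disconnect: larger values mean better connectivity.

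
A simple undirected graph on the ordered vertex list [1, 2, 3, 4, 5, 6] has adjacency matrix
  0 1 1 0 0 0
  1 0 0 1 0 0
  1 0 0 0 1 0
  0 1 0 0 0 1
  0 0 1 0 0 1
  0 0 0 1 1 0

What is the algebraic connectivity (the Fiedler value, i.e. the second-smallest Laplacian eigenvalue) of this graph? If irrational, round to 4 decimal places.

Reading degrees in the order [1, 2, 3, 4, 5, 6] gives [2, 2, 2, 2, 2, 2]; set D = diag(2, 2, 2, 2, 2, 2) and form L = D - A. Computing the eigenvalues of L and sorting gives [0, 1, 1, 3, 3, 4]. The Fiedler value lambda_2 = 1 is strictly positive, so the graph is connected. There is one zero in the spectrum, matching the 1 component.

1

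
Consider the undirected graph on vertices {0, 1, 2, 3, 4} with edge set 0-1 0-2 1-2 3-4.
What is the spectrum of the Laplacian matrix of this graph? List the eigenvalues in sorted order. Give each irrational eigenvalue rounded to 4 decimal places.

[0, 0, 2, 3, 3]

Each diagonal entry of L is the vertex degree and each off-diagonal entry is -1 where an edge is present, 0 otherwise; in the order [0, 1, 2, 3, 4] the diagonal is [2, 2, 2, 1, 1]. Diagonalising L (or applying a numerical eigensolver to the 5x5 matrix) gives the spectrum above. The 2 zero eigenvalues correspond to the 2 connected components. There are 2 zeros in the spectrum, matching the 2 components. The largest eigenvalue, 3, is at most the vertex count 5.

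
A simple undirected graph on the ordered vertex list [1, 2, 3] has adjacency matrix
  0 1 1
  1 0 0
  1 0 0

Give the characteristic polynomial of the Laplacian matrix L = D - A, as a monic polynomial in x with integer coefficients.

Reading degrees in the order [1, 2, 3] gives [2, 1, 1]; set D = diag(2, 1, 1) and form L = D - A. The eigenvalues of L are [0, 1, 3]; the characteristic polynomial is the product of (x - lambda_i), which multiplies out to x^3 - 4x^2 + 3x. Since p(0) = det(-L) = 0, x divides p(x).

x^3 - 4x^2 + 3x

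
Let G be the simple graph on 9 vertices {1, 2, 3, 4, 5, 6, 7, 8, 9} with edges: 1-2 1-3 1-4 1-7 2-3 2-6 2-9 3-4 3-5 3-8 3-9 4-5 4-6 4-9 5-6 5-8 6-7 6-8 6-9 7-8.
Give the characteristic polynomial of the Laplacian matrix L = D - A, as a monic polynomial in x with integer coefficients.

x^9 - 40x^8 + 687x^7 - 6612x^6 + 38971x^5 - 143912x^4 + 324861x^3 - 409470x^2 + 220455x

Each diagonal entry of L is the vertex degree and each off-diagonal entry is -1 where an edge is present, 0 otherwise; in the order [1, 2, 3, 4, 5, 6, 7, 8, 9] the diagonal is [4, 4, 6, 5, 4, 6, 3, 4, 4]. L has integer entries, so p(x) = det(xI - L) has integer coefficients. Expanding the determinant yields x^9 - 40x^8 + 687x^7 - 6612x^6 + 38971x^5 - 143912x^4 + 324861x^3 - 409470x^2 + 220455x. Since p(0) = det(-L) = 0, x divides p(x). There is one zero in the spectrum, matching the 1 component. The eigenvalues sum to 40, which equals trace(L) = 2|E|.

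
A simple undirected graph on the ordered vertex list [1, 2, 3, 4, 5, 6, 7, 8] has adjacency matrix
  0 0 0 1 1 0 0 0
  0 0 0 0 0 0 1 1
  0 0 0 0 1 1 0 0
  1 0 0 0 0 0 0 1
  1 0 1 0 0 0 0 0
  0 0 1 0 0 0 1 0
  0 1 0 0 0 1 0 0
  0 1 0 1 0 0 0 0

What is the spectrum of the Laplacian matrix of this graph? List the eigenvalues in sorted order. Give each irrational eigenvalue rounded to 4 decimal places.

Each diagonal entry of L is the vertex degree and each off-diagonal entry is -1 where an edge is present, 0 otherwise; in the order [1, 2, 3, 4, 5, 6, 7, 8] the diagonal is [2, 2, 2, 2, 2, 2, 2, 2]. Since every row of L sums to 0, the all-ones vector is in the kernel and 0 is an eigenvalue. The single zero eigenvalue shows the graph is connected. The largest eigenvalue, 4, is at most the vertex count 8.

[0, 0.5858, 0.5858, 2, 2, 3.4142, 3.4142, 4]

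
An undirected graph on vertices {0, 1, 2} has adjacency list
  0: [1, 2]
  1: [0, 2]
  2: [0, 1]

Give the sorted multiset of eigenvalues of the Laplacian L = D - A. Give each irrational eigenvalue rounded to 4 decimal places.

[0, 3, 3]

Each diagonal entry of L is the vertex degree and each off-diagonal entry is -1 where an edge is present, 0 otherwise; in the order [0, 1, 2] the diagonal is [2, 2, 2]. The multiplicity of 0 as a Laplacian eigenvalue equals the number of connected components. The single zero eigenvalue shows the graph is connected.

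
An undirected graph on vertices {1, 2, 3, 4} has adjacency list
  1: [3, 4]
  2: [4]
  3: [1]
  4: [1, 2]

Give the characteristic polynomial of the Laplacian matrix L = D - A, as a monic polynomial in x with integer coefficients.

x^4 - 6x^3 + 10x^2 - 4x

Reading degrees in the order [1, 2, 3, 4] gives [2, 1, 1, 2]; set D = diag(2, 1, 1, 2) and form L = D - A. Computing det(xI - L) by cofactor expansion (or equivalently via sum-over-permutations) gives x^4 - 6x^3 + 10x^2 - 4x. The constant term is 0 because L is singular (the all-ones vector lies in its kernel). The largest eigenvalue, 3.4142, is at most the vertex count 4. By the matrix-tree theorem the graph has (1/4) * product of the nonzero eigenvalues = 1 spanning tree.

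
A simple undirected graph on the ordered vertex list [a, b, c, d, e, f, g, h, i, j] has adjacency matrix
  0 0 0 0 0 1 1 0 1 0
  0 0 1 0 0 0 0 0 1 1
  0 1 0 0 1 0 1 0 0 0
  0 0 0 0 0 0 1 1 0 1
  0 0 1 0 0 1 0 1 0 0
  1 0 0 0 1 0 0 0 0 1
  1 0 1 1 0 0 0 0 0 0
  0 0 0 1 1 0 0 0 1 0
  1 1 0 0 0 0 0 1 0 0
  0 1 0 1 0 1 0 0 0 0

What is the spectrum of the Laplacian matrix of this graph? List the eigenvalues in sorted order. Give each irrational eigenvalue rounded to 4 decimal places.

Each diagonal entry of L is the vertex degree and each off-diagonal entry is -1 where an edge is present, 0 otherwise; in the order [a, b, c, d, e, f, g, h, i, j] the diagonal is [3, 3, 3, 3, 3, 3, 3, 3, 3, 3]. L is symmetric positive semidefinite, so every eigenvalue is real and nonnegative.

[0, 2, 2, 2, 2, 2, 5, 5, 5, 5]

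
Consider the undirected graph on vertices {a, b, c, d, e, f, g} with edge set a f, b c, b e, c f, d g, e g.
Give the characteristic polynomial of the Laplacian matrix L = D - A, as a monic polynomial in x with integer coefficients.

Reading degrees in the order [a, b, c, d, e, f, g] gives [1, 2, 2, 1, 2, 2, 2]; set D = diag(1, 2, 2, 1, 2, 2, 2) and form L = D - A. Computing det(xI - L) by cofactor expansion (or equivalently via sum-over-permutations) gives x^7 - 12x^6 + 55x^5 - 120x^4 + 126x^3 - 56x^2 + 7x. The coefficient of x^6 equals -trace(L) = -12, matching the sum of degrees. The largest eigenvalue, 3.8019, is at most the vertex count 7.

x^7 - 12x^6 + 55x^5 - 120x^4 + 126x^3 - 56x^2 + 7x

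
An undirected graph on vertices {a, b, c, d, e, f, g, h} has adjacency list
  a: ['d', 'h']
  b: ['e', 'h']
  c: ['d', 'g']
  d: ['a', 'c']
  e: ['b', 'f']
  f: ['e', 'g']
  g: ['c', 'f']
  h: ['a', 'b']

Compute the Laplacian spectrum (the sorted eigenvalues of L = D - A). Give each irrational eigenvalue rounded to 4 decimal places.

With the vertex order [a, b, c, d, e, f, g, h], the degrees are [2, 2, 2, 2, 2, 2, 2, 2], giving D = diag(2, 2, 2, 2, 2, 2, 2, 2) and L = D - A. The multiplicity of 0 as a Laplacian eigenvalue equals the number of connected components. There is one zero in the spectrum, matching the 1 component.

[0, 0.5858, 0.5858, 2, 2, 3.4142, 3.4142, 4]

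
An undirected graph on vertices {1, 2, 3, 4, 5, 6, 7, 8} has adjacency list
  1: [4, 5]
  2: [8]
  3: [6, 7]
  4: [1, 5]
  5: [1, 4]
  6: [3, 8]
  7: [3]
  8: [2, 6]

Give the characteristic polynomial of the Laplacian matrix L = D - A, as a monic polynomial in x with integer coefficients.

With the vertex order [1, 2, 3, 4, 5, 6, 7, 8], the degrees are [2, 1, 2, 2, 2, 2, 1, 2], giving D = diag(2, 1, 2, 2, 2, 2, 1, 2) and L = D - A. L has integer entries, so p(x) = det(xI - L) has integer coefficients. Expanding the determinant yields x^8 - 14x^7 + 78x^6 - 218x^5 + 314x^4 - 210x^3 + 45x^2. The constant term is 0 because L is singular (the all-ones vector lies in its kernel). The eigenvalues sum to 14, which equals trace(L) = 2|E|.

x^8 - 14x^7 + 78x^6 - 218x^5 + 314x^4 - 210x^3 + 45x^2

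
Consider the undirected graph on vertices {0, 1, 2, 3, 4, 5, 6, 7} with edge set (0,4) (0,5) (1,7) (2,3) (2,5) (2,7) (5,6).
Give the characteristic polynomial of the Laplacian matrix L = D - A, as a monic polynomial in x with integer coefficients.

x^8 - 14x^7 + 76x^6 - 204x^5 + 286x^4 - 204x^3 + 68x^2 - 8x

Reading degrees in the order [0, 1, 2, 3, 4, 5, 6, 7] gives [2, 1, 3, 1, 1, 3, 1, 2]; set D = diag(2, 1, 3, 1, 1, 3, 1, 2) and form L = D - A. L has integer entries, so p(x) = det(xI - L) has integer coefficients. Expanding the determinant yields x^8 - 14x^7 + 76x^6 - 204x^5 + 286x^4 - 204x^3 + 68x^2 - 8x. The coefficient of x^7 equals -trace(L) = -14, matching the sum of degrees. There is one zero in the spectrum, matching the 1 component.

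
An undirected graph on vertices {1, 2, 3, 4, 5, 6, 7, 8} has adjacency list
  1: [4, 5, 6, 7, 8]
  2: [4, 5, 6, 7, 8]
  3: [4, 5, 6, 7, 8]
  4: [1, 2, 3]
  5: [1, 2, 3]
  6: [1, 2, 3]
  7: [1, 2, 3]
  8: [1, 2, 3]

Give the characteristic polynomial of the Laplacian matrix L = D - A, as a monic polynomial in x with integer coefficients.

x^8 - 30x^7 + 375x^6 - 2540x^5 + 10095x^4 - 23598x^3 + 30105x^2 - 16200x

With the vertex order [1, 2, 3, 4, 5, 6, 7, 8], the degrees are [5, 5, 5, 3, 3, 3, 3, 3], giving D = diag(5, 5, 5, 3, 3, 3, 3, 3) and L = D - A. L has integer entries, so p(x) = det(xI - L) has integer coefficients. Expanding the determinant yields x^8 - 30x^7 + 375x^6 - 2540x^5 + 10095x^4 - 23598x^3 + 30105x^2 - 16200x. Since p(0) = det(-L) = 0, x divides p(x). There is one zero in the spectrum, matching the 1 component.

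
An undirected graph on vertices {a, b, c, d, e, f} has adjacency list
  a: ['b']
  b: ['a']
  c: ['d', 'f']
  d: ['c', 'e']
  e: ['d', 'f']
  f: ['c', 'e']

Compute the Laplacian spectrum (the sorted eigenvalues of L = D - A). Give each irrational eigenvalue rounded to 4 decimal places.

[0, 0, 2, 2, 2, 4]

Each diagonal entry of L is the vertex degree and each off-diagonal entry is -1 where an edge is present, 0 otherwise; in the order [a, b, c, d, e, f] the diagonal is [1, 1, 2, 2, 2, 2]. The multiplicity of 0 as a Laplacian eigenvalue equals the number of connected components. The 2 zero eigenvalues correspond to the 2 connected components.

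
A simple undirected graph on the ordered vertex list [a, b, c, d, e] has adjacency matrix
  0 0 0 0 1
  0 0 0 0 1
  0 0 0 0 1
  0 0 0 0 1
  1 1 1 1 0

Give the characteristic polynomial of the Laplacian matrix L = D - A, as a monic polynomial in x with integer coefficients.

Reading degrees in the order [a, b, c, d, e] gives [1, 1, 1, 1, 4]; set D = diag(1, 1, 1, 1, 4) and form L = D - A. The eigenvalues of L are [0, 1, 1, 1, 5]; the characteristic polynomial is the product of (x - lambda_i), which multiplies out to x^5 - 8x^4 + 18x^3 - 16x^2 + 5x. The constant term is 0 because L is singular (the all-ones vector lies in its kernel). The eigenvalues sum to 8, which equals trace(L) = 2|E|.

x^5 - 8x^4 + 18x^3 - 16x^2 + 5x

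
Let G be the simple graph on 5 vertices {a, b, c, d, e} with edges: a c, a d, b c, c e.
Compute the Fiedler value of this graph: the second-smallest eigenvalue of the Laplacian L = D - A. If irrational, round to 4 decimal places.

0.5188

With the vertex order [a, b, c, d, e], the degrees are [2, 1, 3, 1, 1], giving D = diag(2, 1, 3, 1, 1) and L = D - A. The smallest Laplacian eigenvalue is always 0. The next one, lambda_2 = 0.5188, measures how hard the graph is to disconnect: larger values mean better connectivity. There is one zero in the spectrum, matching the 1 component.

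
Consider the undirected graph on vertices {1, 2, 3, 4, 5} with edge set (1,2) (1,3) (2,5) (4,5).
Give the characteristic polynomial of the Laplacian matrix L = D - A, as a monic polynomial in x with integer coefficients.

x^5 - 8x^4 + 21x^3 - 20x^2 + 5x

With the vertex order [1, 2, 3, 4, 5], the degrees are [2, 2, 1, 1, 2], giving D = diag(2, 2, 1, 1, 2) and L = D - A. Computing det(xI - L) by cofactor expansion (or equivalently via sum-over-permutations) gives x^5 - 8x^4 + 21x^3 - 20x^2 + 5x. The coefficient of x^4 equals -trace(L) = -8, matching the sum of degrees. There is one zero in the spectrum, matching the 1 component.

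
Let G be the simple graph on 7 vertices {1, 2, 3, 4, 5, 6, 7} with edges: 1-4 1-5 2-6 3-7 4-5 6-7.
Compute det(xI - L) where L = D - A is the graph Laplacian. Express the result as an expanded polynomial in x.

x^7 - 12x^6 + 55x^5 - 118x^4 + 114x^3 - 36x^2

Each diagonal entry of L is the vertex degree and each off-diagonal entry is -1 where an edge is present, 0 otherwise; in the order [1, 2, 3, 4, 5, 6, 7] the diagonal is [2, 1, 1, 2, 2, 2, 2]. L has integer entries, so p(x) = det(xI - L) has integer coefficients. Expanding the determinant yields x^7 - 12x^6 + 55x^5 - 118x^4 + 114x^3 - 36x^2. The coefficient of x^6 equals -trace(L) = -12, matching the sum of degrees. The largest eigenvalue, 3.4142, is at most the vertex count 7. The eigenvalues sum to 12, which equals trace(L) = 2|E|.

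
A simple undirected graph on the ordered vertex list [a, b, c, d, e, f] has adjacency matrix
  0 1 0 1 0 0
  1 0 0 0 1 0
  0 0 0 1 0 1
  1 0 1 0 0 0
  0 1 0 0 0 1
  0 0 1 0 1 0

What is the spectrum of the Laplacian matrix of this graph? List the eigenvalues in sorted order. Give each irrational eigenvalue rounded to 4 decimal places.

[0, 1, 1, 3, 3, 4]

With the vertex order [a, b, c, d, e, f], the degrees are [2, 2, 2, 2, 2, 2], giving D = diag(2, 2, 2, 2, 2, 2) and L = D - A. Diagonalising L (or applying a numerical eigensolver to the 6x6 matrix) gives the spectrum above.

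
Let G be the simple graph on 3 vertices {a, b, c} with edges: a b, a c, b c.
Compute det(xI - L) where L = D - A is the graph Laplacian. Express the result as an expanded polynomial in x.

x^3 - 6x^2 + 9x

With the vertex order [a, b, c], the degrees are [2, 2, 2], giving D = diag(2, 2, 2) and L = D - A. The eigenvalues of L are [0, 3, 3]; the characteristic polynomial is the product of (x - lambda_i), which multiplies out to x^3 - 6x^2 + 9x. The coefficient of x^2 equals -trace(L) = -6, matching the sum of degrees.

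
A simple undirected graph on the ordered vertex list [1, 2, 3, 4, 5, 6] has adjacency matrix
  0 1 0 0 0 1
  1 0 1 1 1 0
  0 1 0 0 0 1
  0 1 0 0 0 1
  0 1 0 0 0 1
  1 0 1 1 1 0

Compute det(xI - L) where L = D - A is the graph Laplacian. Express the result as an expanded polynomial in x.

x^6 - 16x^5 + 96x^4 - 272x^3 + 368x^2 - 192x

Each diagonal entry of L is the vertex degree and each off-diagonal entry is -1 where an edge is present, 0 otherwise; in the order [1, 2, 3, 4, 5, 6] the diagonal is [2, 4, 2, 2, 2, 4]. L has integer entries, so p(x) = det(xI - L) has integer coefficients. Expanding the determinant yields x^6 - 16x^5 + 96x^4 - 272x^3 + 368x^2 - 192x. Since p(0) = det(-L) = 0, x divides p(x). The eigenvalues sum to 16, which equals trace(L) = 2|E|. There is one zero in the spectrum, matching the 1 component.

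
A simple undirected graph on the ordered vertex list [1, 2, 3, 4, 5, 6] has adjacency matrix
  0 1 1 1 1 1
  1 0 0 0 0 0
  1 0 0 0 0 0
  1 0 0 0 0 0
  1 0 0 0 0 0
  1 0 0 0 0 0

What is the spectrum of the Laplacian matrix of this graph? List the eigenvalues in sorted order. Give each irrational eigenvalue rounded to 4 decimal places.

Reading degrees in the order [1, 2, 3, 4, 5, 6] gives [5, 1, 1, 1, 1, 1]; set D = diag(5, 1, 1, 1, 1, 1) and form L = D - A. Since every row of L sums to 0, the all-ones vector is in the kernel and 0 is an eigenvalue. The single zero eigenvalue shows the graph is connected. By the matrix-tree theorem the graph has (1/6) * product of the nonzero eigenvalues = 1 spanning tree.

[0, 1, 1, 1, 1, 6]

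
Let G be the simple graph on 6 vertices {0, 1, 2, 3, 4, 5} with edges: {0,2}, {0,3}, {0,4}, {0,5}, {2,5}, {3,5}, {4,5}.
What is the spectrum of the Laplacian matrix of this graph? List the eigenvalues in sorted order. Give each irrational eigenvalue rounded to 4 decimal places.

Reading degrees in the order [0, 1, 2, 3, 4, 5] gives [4, 0, 2, 2, 2, 4]; set D = diag(4, 0, 2, 2, 2, 4) and form L = D - A. The multiplicity of 0 as a Laplacian eigenvalue equals the number of connected components. The 2 zero eigenvalues correspond to the 2 connected components.

[0, 0, 2, 2, 5, 5]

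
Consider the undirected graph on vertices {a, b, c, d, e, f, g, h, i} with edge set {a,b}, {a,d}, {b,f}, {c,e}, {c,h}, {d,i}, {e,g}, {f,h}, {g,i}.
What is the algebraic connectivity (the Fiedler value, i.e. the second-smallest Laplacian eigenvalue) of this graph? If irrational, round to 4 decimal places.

0.4679

With the vertex order [a, b, c, d, e, f, g, h, i], the degrees are [2, 2, 2, 2, 2, 2, 2, 2, 2], giving D = diag(2, 2, 2, 2, 2, 2, 2, 2, 2) and L = D - A. Computing the eigenvalues of L and sorting gives [0, 0.4679, 0.4679, 1.6527, 1.6527, 3, 3, 3.8794, 3.8794]. The Fiedler value lambda_2 = 0.4679 is strictly positive, so the graph is connected. The largest eigenvalue, 3.8794, is at most the vertex count 9. By the matrix-tree theorem the graph has (1/9) * product of the nonzero eigenvalues = 9 spanning trees.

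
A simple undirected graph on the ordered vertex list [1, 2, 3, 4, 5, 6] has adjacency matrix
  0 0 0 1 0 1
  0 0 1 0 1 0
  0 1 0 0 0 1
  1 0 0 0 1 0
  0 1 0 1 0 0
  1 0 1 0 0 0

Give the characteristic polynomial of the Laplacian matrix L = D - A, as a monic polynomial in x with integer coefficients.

x^6 - 12x^5 + 54x^4 - 112x^3 + 105x^2 - 36x

Reading degrees in the order [1, 2, 3, 4, 5, 6] gives [2, 2, 2, 2, 2, 2]; set D = diag(2, 2, 2, 2, 2, 2) and form L = D - A. Computing det(xI - L) by cofactor expansion (or equivalently via sum-over-permutations) gives x^6 - 12x^5 + 54x^4 - 112x^3 + 105x^2 - 36x. The coefficient of x^5 equals -trace(L) = -12, matching the sum of degrees. The largest eigenvalue, 4, is at most the vertex count 6. The eigenvalues sum to 12, which equals trace(L) = 2|E|.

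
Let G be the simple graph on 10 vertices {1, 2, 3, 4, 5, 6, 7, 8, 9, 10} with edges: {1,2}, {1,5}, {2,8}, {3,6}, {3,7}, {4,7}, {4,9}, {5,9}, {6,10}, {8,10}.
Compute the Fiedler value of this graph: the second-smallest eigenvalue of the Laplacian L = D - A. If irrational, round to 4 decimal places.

0.3820

Reading degrees in the order [1, 2, 3, 4, 5, 6, 7, 8, 9, 10] gives [2, 2, 2, 2, 2, 2, 2, 2, 2, 2]; set D = diag(2, 2, 2, 2, 2, 2, 2, 2, 2, 2) and form L = D - A. The smallest Laplacian eigenvalue is always 0. The next one, lambda_2 = 0.3820, measures how hard the graph is to disconnect: larger values mean better connectivity. There is one zero in the spectrum, matching the 1 component.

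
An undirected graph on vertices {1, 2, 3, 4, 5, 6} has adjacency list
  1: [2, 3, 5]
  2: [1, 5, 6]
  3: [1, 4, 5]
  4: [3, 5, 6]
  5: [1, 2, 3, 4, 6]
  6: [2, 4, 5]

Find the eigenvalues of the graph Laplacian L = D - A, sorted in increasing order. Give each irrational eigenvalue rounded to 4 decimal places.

Reading degrees in the order [1, 2, 3, 4, 5, 6] gives [3, 3, 3, 3, 5, 3]; set D = diag(3, 3, 3, 3, 5, 3) and form L = D - A. L is symmetric positive semidefinite, so every eigenvalue is real and nonnegative. The single zero eigenvalue shows the graph is connected.

[0, 2.3820, 2.3820, 4.6180, 4.6180, 6]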